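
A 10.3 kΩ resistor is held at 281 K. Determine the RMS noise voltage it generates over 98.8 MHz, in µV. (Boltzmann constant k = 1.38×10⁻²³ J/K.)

126 µV

V_n = √(4kTRB)
4kTRB = 4 × 1.38×10⁻²³ × 281 × 1.03×10⁴ × 9.88×10⁷ = 1.58×10⁻⁸ V²
V_n = √(1.58×10⁻⁸) = 1.26×10⁻⁴ V = 126 µV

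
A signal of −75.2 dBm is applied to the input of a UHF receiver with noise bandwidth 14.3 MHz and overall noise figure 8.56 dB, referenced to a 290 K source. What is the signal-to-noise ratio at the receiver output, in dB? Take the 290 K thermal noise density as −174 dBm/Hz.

18.7 dB

Noise floor: N = −174 + 10 log₁₀(B) + NF
10 log₁₀(1.43×10⁷) = 71.55 dB
N = −174 + 71.55 + 8.56 = −93.89 dBm
SNR = P_sig − N = −75.2 − (−93.89) = 18.69 dB → 18.7 dB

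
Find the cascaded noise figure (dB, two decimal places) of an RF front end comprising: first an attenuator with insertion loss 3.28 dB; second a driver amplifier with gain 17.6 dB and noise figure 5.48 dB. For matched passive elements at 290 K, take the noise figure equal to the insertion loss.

8.76 dB

Convert to linear (a loss of L dB is a gain of −L dB): F_i = 10^(NF_i/10), G_i = 10^(G_i,dB/10)
  Stage 1: F_1 = 10^(3.28/10) = 2.128, G_1 = 10^(−3.28/10) = 0.4699
  Stage 2: F_2 = 10^(5.48/10) = 3.532, G_2 = 10^(17.6/10) = 57.54
Friis cascade:
  F = 2.128 + (3.532 − 1)/0.4699 = 7.516
NF = 10 log₁₀(7.516) = 8.76 dB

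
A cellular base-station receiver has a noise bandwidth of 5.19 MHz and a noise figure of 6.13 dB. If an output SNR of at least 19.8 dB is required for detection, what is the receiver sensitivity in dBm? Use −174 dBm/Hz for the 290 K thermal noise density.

Sensitivity = −174 + 10 log₁₀(B) + NF + SNR_min
= −174 + 67.15 + 6.13 + 19.8
= −80.92 dBm → −80.9 dBm

−80.9 dBm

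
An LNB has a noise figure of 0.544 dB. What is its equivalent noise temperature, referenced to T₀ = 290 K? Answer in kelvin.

F = 10^(0.544/10) = 1.13344
T_e = (F − 1)·T₀ = (1.13344 − 1) × 290 = 38.7 K

38.7 K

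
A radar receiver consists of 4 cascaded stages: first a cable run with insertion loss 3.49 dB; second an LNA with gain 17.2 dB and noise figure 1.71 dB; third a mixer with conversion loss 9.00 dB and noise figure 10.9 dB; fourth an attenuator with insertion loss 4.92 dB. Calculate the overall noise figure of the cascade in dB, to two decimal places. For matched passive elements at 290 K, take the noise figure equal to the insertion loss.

Convert to linear (a loss of L dB is a gain of −L dB): F_i = 10^(NF_i/10), G_i = 10^(G_i,dB/10)
  Stage 1: F_1 = 10^(3.49/10) = 2.234, G_1 = 10^(−3.49/10) = 0.4477
  Stage 2: F_2 = 10^(1.71/10) = 1.483, G_2 = 10^(17.2/10) = 52.48
  Stage 3: F_3 = 10^(10.9/10) = 12.30, G_3 = 10^(−9.00/10) = 0.1259
  Stage 4: F_4 = 10^(4.92/10) = 3.105, G_4 = 10^(−4.92/10) = 0.3221
Friis cascade:
  F = 2.234 + (1.483 − 1)/0.4477 + (12.30 − 1)/23.50 + (3.105 − 1)/2.958 = 4.504
NF = 10 log₁₀(4.504) = 6.54 dB

6.54 dB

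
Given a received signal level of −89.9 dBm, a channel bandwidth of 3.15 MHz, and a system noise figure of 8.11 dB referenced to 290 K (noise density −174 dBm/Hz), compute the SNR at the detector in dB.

Noise floor: N = −174 + 10 log₁₀(B) + NF
10 log₁₀(3.15×10⁶) = 64.98 dB
N = −174 + 64.98 + 8.11 = −100.91 dBm
SNR = P_sig − N = −89.9 − (−100.91) = 11.01 dB → 11.0 dB

11.0 dB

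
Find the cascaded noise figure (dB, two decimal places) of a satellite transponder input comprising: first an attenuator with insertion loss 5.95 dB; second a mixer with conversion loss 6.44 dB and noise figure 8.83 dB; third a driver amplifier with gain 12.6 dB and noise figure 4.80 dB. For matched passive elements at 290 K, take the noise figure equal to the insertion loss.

18.13 dB

Convert to linear (a loss of L dB is a gain of −L dB): F_i = 10^(NF_i/10), G_i = 10^(G_i,dB/10)
  Stage 1: F_1 = 10^(5.95/10) = 3.936, G_1 = 10^(−5.95/10) = 0.2541
  Stage 2: F_2 = 10^(8.83/10) = 7.638, G_2 = 10^(−6.44/10) = 0.2270
  Stage 3: F_3 = 10^(4.80/10) = 3.020, G_3 = 10^(12.6/10) = 18.20
Friis cascade:
  F = 3.936 + (7.638 − 1)/0.2541 + (3.020 − 1)/0.05768 = 65.08
NF = 10 log₁₀(65.08) = 18.13 dB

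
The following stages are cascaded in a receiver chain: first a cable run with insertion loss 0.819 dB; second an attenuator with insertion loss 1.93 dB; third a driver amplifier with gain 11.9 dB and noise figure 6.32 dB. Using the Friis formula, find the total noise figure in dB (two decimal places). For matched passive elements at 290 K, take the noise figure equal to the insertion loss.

Convert to linear (a loss of L dB is a gain of −L dB): F_i = 10^(NF_i/10), G_i = 10^(G_i,dB/10)
  Stage 1: F_1 = 10^(0.819/10) = 1.208, G_1 = 10^(−0.819/10) = 0.8281
  Stage 2: F_2 = 10^(1.93/10) = 1.560, G_2 = 10^(−1.93/10) = 0.6412
  Stage 3: F_3 = 10^(6.32/10) = 4.285, G_3 = 10^(11.9/10) = 15.49
Friis cascade:
  F = 1.208 + (1.560 − 1)/0.8281 + (4.285 − 1)/0.5310 = 8.070
NF = 10 log₁₀(8.070) = 9.07 dB

9.07 dB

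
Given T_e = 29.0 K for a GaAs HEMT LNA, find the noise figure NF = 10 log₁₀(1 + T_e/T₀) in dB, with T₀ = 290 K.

F = 1 + T_e/T₀ = 1 + 29.0/290 = 1.1
NF = 10 log₁₀(1.1) = 0.414 dB

0.414 dB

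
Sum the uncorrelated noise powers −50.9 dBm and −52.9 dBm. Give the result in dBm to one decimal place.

Convert to linear, add, convert back:
P₁ = 8.13×10⁻⁹ W, P₂ = 5.13×10⁻⁹ W
P_tot = 1.33×10⁻⁸ W → 10 log₁₀(P_tot / 10⁻³) = −48.8 dBm

−48.8 dBm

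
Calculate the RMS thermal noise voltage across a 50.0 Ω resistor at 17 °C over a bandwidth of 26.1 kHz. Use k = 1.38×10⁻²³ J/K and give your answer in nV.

145 nV

T = 17 °C + 273.15 = 290.15 K
V_n = √(4kTRB)
4kTRB = 4 × 1.38×10⁻²³ × 290.15 × 5.00×10¹ × 2.61×10⁴ = 2.09×10⁻¹⁴ V²
V_n = √(2.09×10⁻¹⁴) = 1.45×10⁻⁷ V = 145 nV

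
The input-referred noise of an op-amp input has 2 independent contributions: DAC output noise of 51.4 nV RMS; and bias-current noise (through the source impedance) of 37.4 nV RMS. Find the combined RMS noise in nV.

Uncorrelated sources add in power (mean-square): V_tot = √(ΣV_i²)
V_tot = √[(5.14×10⁻⁸)² + (3.74×10⁻⁸)²] = 6.36×10⁻⁸ V = 63.6 nV

63.6 nV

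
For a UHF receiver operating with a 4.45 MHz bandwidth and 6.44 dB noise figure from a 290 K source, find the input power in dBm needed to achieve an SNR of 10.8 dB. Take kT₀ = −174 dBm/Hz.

Sensitivity = −174 + 10 log₁₀(B) + NF + SNR_min
= −174 + 66.48 + 6.44 + 10.8
= −90.28 dBm → −90.3 dBm

−90.3 dBm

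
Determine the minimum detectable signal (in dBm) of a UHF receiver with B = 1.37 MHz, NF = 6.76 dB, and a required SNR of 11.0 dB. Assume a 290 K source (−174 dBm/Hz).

Sensitivity = −174 + 10 log₁₀(B) + NF + SNR_min
= −174 + 61.37 + 6.76 + 11.0
= −94.87 dBm → −94.9 dBm

−94.9 dBm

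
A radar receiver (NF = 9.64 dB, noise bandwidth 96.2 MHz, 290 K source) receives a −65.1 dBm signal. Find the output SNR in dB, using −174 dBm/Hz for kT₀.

19.4 dB

Noise floor: N = −174 + 10 log₁₀(B) + NF
10 log₁₀(9.62×10⁷) = 79.83 dB
N = −174 + 79.83 + 9.64 = −84.53 dBm
SNR = P_sig − N = −65.1 − (−84.53) = 19.43 dB → 19.4 dB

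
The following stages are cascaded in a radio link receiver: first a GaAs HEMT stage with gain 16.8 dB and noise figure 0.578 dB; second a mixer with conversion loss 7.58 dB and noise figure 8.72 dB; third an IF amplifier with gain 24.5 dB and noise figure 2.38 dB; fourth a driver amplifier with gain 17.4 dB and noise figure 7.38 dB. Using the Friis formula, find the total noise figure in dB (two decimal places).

Convert to linear (a loss of L dB is a gain of −L dB): F_i = 10^(NF_i/10), G_i = 10^(G_i,dB/10)
  Stage 1: F_1 = 10^(0.578/10) = 1.142, G_1 = 10^(16.8/10) = 47.86
  Stage 2: F_2 = 10^(8.72/10) = 7.447, G_2 = 10^(−7.58/10) = 0.1746
  Stage 3: F_3 = 10^(2.38/10) = 1.730, G_3 = 10^(24.5/10) = 281.8
  Stage 4: F_4 = 10^(7.38/10) = 5.470, G_4 = 10^(17.4/10) = 54.95
Friis cascade:
  F = 1.142 + (7.447 − 1)/47.86 + (1.730 − 1)/8.356 + (5.470 − 1)/2355 = 1.366
NF = 10 log₁₀(1.366) = 1.36 dB

1.36 dB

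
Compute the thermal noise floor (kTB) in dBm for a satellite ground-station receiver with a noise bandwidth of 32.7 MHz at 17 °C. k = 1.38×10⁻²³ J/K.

T = 17 °C + 273.15 = 290.15 K
P_n = kTB = 1.38×10⁻²³ × 290.15 × 3.27×10⁷ = 1.31×10⁻¹³ W
In dBm: 10 log₁₀(1.31×10⁻¹³ / 10⁻³) = −98.8 dBm

−98.8 dBm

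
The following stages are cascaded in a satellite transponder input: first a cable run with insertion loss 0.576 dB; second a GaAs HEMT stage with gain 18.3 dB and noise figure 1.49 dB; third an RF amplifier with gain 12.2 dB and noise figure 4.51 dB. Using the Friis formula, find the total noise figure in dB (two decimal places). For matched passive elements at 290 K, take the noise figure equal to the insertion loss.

Convert to linear (a loss of L dB is a gain of −L dB): F_i = 10^(NF_i/10), G_i = 10^(G_i,dB/10)
  Stage 1: F_1 = 10^(0.576/10) = 1.142, G_1 = 10^(−0.576/10) = 0.8758
  Stage 2: F_2 = 10^(1.49/10) = 1.409, G_2 = 10^(18.3/10) = 67.61
  Stage 3: F_3 = 10^(4.51/10) = 2.825, G_3 = 10^(12.2/10) = 16.60
Friis cascade:
  F = 1.142 + (1.409 − 1)/0.8758 + (2.825 − 1)/59.21 = 1.640
NF = 10 log₁₀(1.640) = 2.15 dB

2.15 dB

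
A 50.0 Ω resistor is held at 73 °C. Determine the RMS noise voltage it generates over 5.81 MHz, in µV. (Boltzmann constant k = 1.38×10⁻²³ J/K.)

2.36 µV

T = 73 °C + 273.15 = 346.15 K
V_n = √(4kTRB)
4kTRB = 4 × 1.38×10⁻²³ × 346.15 × 5.00×10¹ × 5.81×10⁶ = 5.55×10⁻¹² V²
V_n = √(5.55×10⁻¹²) = 2.36×10⁻⁶ V = 2.36 µV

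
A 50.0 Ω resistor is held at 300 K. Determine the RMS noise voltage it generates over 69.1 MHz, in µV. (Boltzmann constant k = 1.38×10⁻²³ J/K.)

V_n = √(4kTRB)
4kTRB = 4 × 1.38×10⁻²³ × 300 × 5.00×10¹ × 6.91×10⁷ = 5.72×10⁻¹¹ V²
V_n = √(5.72×10⁻¹¹) = 7.56×10⁻⁶ V = 7.56 µV

7.56 µV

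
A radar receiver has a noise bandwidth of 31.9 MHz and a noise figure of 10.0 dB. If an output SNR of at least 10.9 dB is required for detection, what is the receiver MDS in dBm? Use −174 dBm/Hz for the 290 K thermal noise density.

Sensitivity = −174 + 10 log₁₀(B) + NF + SNR_min
= −174 + 75.04 + 10.0 + 10.9
= −78.06 dBm → −78.1 dBm

−78.1 dBm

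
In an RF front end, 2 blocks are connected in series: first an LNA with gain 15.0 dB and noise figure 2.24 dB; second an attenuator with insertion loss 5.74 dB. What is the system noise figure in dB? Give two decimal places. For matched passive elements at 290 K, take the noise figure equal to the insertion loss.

Convert to linear (a loss of L dB is a gain of −L dB): F_i = 10^(NF_i/10), G_i = 10^(G_i,dB/10)
  Stage 1: F_1 = 10^(2.24/10) = 1.675, G_1 = 10^(15.0/10) = 31.62
  Stage 2: F_2 = 10^(5.74/10) = 3.750, G_2 = 10^(−5.74/10) = 0.2667
Friis cascade:
  F = 1.675 + (3.750 − 1)/31.62 = 1.762
NF = 10 log₁₀(1.762) = 2.46 dB

2.46 dB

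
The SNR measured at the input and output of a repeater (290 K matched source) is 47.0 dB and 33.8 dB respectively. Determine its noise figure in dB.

13.2 dB

NF (dB) = SNR_in(dB) − SNR_out(dB) when the source is at T₀
NF = 47.0 − 33.8 = 13.2 dB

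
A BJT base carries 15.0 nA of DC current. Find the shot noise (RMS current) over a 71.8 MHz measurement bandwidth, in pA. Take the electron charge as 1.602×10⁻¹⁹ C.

587 pA

I_n = √(2qI·B)
2qI·B = 2 × 1.602×10⁻¹⁹ × 1.50×10⁻⁸ × 7.18×10⁷ = 3.45×10⁻¹⁹ A²
I_n = √(3.45×10⁻¹⁹) = 5.87×10⁻¹⁰ A = 587 pA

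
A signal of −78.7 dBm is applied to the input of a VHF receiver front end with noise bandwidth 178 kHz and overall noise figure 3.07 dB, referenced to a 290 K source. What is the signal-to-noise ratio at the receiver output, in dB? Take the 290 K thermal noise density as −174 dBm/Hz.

39.7 dB

Noise floor: N = −174 + 10 log₁₀(B) + NF
10 log₁₀(1.78×10⁵) = 52.5 dB
N = −174 + 52.5 + 3.07 = −118.43 dBm
SNR = P_sig − N = −78.7 − (−118.43) = 39.73 dB → 39.7 dB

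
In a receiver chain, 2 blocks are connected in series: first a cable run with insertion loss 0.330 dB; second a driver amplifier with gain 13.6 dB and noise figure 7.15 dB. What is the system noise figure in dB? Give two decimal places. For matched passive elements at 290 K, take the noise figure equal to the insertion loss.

7.48 dB

Convert to linear (a loss of L dB is a gain of −L dB): F_i = 10^(NF_i/10), G_i = 10^(G_i,dB/10)
  Stage 1: F_1 = 10^(0.330/10) = 1.079, G_1 = 10^(−0.330/10) = 0.9268
  Stage 2: F_2 = 10^(7.15/10) = 5.188, G_2 = 10^(13.6/10) = 22.91
Friis cascade:
  F = 1.079 + (5.188 − 1)/0.9268 = 5.598
NF = 10 log₁₀(5.598) = 7.48 dB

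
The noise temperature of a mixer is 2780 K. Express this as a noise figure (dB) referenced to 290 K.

F = 1 + T_e/T₀ = 1 + 2780/290 = 10.5862
NF = 10 log₁₀(10.5862) = 10.25 dB

10.25 dB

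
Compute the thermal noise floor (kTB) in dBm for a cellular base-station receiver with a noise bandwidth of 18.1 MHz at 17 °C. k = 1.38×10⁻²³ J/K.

−101.4 dBm

T = 17 °C + 273.15 = 290.15 K
P_n = kTB = 1.38×10⁻²³ × 290.15 × 1.81×10⁷ = 7.25×10⁻¹⁴ W
In dBm: 10 log₁₀(7.25×10⁻¹⁴ / 10⁻³) = −101.4 dBm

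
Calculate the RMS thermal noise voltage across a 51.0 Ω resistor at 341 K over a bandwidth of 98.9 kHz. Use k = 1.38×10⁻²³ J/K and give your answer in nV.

308 nV

V_n = √(4kTRB)
4kTRB = 4 × 1.38×10⁻²³ × 341 × 5.10×10¹ × 9.89×10⁴ = 9.49×10⁻¹⁴ V²
V_n = √(9.49×10⁻¹⁴) = 3.08×10⁻⁷ V = 308 nV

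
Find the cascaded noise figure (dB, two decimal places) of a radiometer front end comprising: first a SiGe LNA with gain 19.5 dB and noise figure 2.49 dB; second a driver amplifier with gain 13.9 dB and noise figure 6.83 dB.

Convert to linear (a loss of L dB is a gain of −L dB): F_i = 10^(NF_i/10), G_i = 10^(G_i,dB/10)
  Stage 1: F_1 = 10^(2.49/10) = 1.774, G_1 = 10^(19.5/10) = 89.13
  Stage 2: F_2 = 10^(6.83/10) = 4.819, G_2 = 10^(13.9/10) = 24.55
Friis cascade:
  F = 1.774 + (4.819 − 1)/89.13 = 1.817
NF = 10 log₁₀(1.817) = 2.59 dB

2.59 dB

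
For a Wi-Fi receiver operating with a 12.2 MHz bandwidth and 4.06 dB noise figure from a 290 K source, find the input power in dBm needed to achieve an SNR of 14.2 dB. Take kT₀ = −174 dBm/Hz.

Sensitivity = −174 + 10 log₁₀(B) + NF + SNR_min
= −174 + 70.86 + 4.06 + 14.2
= −84.88 dBm → −84.9 dBm

−84.9 dBm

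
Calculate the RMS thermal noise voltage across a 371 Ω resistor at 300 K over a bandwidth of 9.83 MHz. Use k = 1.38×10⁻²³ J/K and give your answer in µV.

7.77 µV

V_n = √(4kTRB)
4kTRB = 4 × 1.38×10⁻²³ × 300 × 3.71×10² × 9.83×10⁶ = 6.04×10⁻¹¹ V²
V_n = √(6.04×10⁻¹¹) = 7.77×10⁻⁶ V = 7.77 µV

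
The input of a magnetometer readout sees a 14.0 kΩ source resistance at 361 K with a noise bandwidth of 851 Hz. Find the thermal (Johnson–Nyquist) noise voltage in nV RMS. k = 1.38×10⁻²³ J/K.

487 nV

V_n = √(4kTRB)
4kTRB = 4 × 1.38×10⁻²³ × 361 × 1.40×10⁴ × 8.51×10² = 2.37×10⁻¹³ V²
V_n = √(2.37×10⁻¹³) = 4.87×10⁻⁷ V = 487 nV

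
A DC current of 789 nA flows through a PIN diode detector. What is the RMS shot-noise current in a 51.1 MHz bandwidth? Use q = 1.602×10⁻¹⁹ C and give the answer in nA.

3.59 nA

I_n = √(2qI·B)
2qI·B = 2 × 1.602×10⁻¹⁹ × 7.89×10⁻⁷ × 5.11×10⁷ = 1.29×10⁻¹⁷ A²
I_n = √(1.29×10⁻¹⁷) = 3.59×10⁻⁹ A = 3.59 nA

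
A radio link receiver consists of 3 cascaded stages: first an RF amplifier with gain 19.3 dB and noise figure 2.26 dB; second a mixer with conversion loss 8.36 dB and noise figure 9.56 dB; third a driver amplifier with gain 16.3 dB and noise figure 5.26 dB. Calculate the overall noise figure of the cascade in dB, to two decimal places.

Convert to linear (a loss of L dB is a gain of −L dB): F_i = 10^(NF_i/10), G_i = 10^(G_i,dB/10)
  Stage 1: F_1 = 10^(2.26/10) = 1.683, G_1 = 10^(19.3/10) = 85.11
  Stage 2: F_2 = 10^(9.56/10) = 9.036, G_2 = 10^(−8.36/10) = 0.1459
  Stage 3: F_3 = 10^(5.26/10) = 3.357, G_3 = 10^(16.3/10) = 42.66
Friis cascade:
  F = 1.683 + (9.036 − 1)/85.11 + (3.357 − 1)/12.42 = 1.967
NF = 10 log₁₀(1.967) = 2.94 dB

2.94 dB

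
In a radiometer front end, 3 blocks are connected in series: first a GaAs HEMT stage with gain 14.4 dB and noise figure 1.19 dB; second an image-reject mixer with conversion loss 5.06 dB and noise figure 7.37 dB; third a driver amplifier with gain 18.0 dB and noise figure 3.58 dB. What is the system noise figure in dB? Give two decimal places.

Convert to linear (a loss of L dB is a gain of −L dB): F_i = 10^(NF_i/10), G_i = 10^(G_i,dB/10)
  Stage 1: F_1 = 10^(1.19/10) = 1.315, G_1 = 10^(14.4/10) = 27.54
  Stage 2: F_2 = 10^(7.37/10) = 5.458, G_2 = 10^(−5.06/10) = 0.3119
  Stage 3: F_3 = 10^(3.58/10) = 2.280, G_3 = 10^(18.0/10) = 63.10
Friis cascade:
  F = 1.315 + (5.458 − 1)/27.54 + (2.280 − 1)/8.590 = 1.626
NF = 10 log₁₀(1.626) = 2.11 dB

2.11 dB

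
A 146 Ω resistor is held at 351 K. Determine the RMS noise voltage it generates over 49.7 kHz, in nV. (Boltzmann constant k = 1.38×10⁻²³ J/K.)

V_n = √(4kTRB)
4kTRB = 4 × 1.38×10⁻²³ × 351 × 1.46×10² × 4.97×10⁴ = 1.41×10⁻¹³ V²
V_n = √(1.41×10⁻¹³) = 3.75×10⁻⁷ V = 375 nV

375 nV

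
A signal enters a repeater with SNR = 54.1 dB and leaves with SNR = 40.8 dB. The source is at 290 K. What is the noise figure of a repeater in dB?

13.3 dB

NF (dB) = SNR_in(dB) − SNR_out(dB) when the source is at T₀
NF = 54.1 − 40.8 = 13.3 dB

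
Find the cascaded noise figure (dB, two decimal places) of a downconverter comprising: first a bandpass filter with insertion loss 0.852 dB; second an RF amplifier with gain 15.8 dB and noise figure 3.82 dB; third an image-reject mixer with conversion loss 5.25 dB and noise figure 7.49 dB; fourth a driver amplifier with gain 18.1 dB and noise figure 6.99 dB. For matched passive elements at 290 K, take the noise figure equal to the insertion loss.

5.45 dB

Convert to linear (a loss of L dB is a gain of −L dB): F_i = 10^(NF_i/10), G_i = 10^(G_i,dB/10)
  Stage 1: F_1 = 10^(0.852/10) = 1.217, G_1 = 10^(−0.852/10) = 0.8219
  Stage 2: F_2 = 10^(3.82/10) = 2.410, G_2 = 10^(15.8/10) = 38.02
  Stage 3: F_3 = 10^(7.49/10) = 5.610, G_3 = 10^(−5.25/10) = 0.2985
  Stage 4: F_4 = 10^(6.99/10) = 5.000, G_4 = 10^(18.1/10) = 64.57
Friis cascade:
  F = 1.217 + (2.410 − 1)/0.8219 + (5.610 − 1)/31.25 + (5.000 − 1)/9.328 = 3.509
NF = 10 log₁₀(3.509) = 5.45 dB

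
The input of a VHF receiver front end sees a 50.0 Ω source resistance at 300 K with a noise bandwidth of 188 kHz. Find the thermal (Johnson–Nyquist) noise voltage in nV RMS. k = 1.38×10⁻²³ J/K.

V_n = √(4kTRB)
4kTRB = 4 × 1.38×10⁻²³ × 300 × 5.00×10¹ × 1.88×10⁵ = 1.56×10⁻¹³ V²
V_n = √(1.56×10⁻¹³) = 3.95×10⁻⁷ V = 395 nV

395 nV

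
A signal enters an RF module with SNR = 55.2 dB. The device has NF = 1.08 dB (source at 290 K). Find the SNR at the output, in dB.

By definition F = SNR_in/SNR_out, so in dB: SNR_out = SNR_in − NF
SNR_out = 55.2 − 1.08 = 54.12 dB

54.12 dB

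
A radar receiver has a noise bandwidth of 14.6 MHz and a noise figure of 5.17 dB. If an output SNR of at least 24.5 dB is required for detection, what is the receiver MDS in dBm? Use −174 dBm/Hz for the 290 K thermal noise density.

−72.7 dBm

Sensitivity = −174 + 10 log₁₀(B) + NF + SNR_min
= −174 + 71.64 + 5.17 + 24.5
= −72.69 dBm → −72.7 dBm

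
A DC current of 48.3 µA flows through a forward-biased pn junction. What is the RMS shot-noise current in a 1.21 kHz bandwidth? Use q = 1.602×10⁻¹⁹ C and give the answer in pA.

I_n = √(2qI·B)
2qI·B = 2 × 1.602×10⁻¹⁹ × 4.83×10⁻⁵ × 1.21×10³ = 1.87×10⁻²⁰ A²
I_n = √(1.87×10⁻²⁰) = 1.37×10⁻¹⁰ A = 137 pA

137 pA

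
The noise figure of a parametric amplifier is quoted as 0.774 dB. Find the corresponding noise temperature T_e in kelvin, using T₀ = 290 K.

F = 10^(0.774/10) = 1.19509
T_e = (F − 1)·T₀ = (1.19509 − 1) × 290 = 56.6 K

56.6 K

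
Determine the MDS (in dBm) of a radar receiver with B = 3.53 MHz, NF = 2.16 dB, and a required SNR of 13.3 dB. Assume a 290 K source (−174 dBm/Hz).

−93.1 dBm

Sensitivity = −174 + 10 log₁₀(B) + NF + SNR_min
= −174 + 65.48 + 2.16 + 13.3
= −93.06 dBm → −93.1 dBm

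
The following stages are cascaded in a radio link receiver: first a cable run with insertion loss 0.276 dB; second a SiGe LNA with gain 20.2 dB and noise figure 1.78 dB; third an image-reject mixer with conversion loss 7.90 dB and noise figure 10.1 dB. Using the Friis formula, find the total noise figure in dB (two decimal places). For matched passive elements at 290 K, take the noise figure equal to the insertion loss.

Convert to linear (a loss of L dB is a gain of −L dB): F_i = 10^(NF_i/10), G_i = 10^(G_i,dB/10)
  Stage 1: F_1 = 10^(0.276/10) = 1.066, G_1 = 10^(−0.276/10) = 0.9384
  Stage 2: F_2 = 10^(1.78/10) = 1.507, G_2 = 10^(20.2/10) = 104.7
  Stage 3: F_3 = 10^(10.1/10) = 10.23, G_3 = 10^(−7.90/10) = 0.1622
Friis cascade:
  F = 1.066 + (1.507 − 1)/0.9384 + (10.23 − 1)/98.27 = 1.699
NF = 10 log₁₀(1.699) = 2.30 dB

2.30 dB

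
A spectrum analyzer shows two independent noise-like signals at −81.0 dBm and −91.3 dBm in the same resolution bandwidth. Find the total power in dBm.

−80.6 dBm

Convert to linear, add, convert back:
P₁ = 7.94×10⁻¹² W, P₂ = 7.41×10⁻¹³ W
P_tot = 8.68×10⁻¹² W → 10 log₁₀(P_tot / 10⁻³) = −80.6 dBm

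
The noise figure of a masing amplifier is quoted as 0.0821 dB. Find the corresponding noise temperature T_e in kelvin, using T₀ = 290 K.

5.53 K

F = 10^(0.0821/10) = 1.01908
T_e = (F − 1)·T₀ = (1.01908 − 1) × 290 = 5.53 K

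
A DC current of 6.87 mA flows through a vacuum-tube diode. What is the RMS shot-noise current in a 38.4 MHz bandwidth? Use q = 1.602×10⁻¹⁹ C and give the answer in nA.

I_n = √(2qI·B)
2qI·B = 2 × 1.602×10⁻¹⁹ × 6.87×10⁻³ × 3.84×10⁷ = 8.45×10⁻¹⁴ A²
I_n = √(8.45×10⁻¹⁴) = 2.91×10⁻⁷ A = 291 nA

291 nA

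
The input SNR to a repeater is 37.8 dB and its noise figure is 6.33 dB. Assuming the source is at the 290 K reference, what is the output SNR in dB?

31.47 dB

By definition F = SNR_in/SNR_out, so in dB: SNR_out = SNR_in − NF
SNR_out = 37.8 − 6.33 = 31.47 dB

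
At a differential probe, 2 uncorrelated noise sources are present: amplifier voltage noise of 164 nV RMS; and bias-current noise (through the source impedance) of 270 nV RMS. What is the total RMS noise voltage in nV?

Uncorrelated sources add in power (mean-square): V_tot = √(ΣV_i²)
V_tot = √[(1.64×10⁻⁷)² + (2.70×10⁻⁷)²] = 3.16×10⁻⁷ V = 316 nV

316 nV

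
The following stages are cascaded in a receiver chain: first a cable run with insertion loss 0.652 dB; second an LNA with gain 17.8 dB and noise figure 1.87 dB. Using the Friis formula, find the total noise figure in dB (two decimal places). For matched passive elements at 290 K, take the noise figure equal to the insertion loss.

Convert to linear (a loss of L dB is a gain of −L dB): F_i = 10^(NF_i/10), G_i = 10^(G_i,dB/10)
  Stage 1: F_1 = 10^(0.652/10) = 1.162, G_1 = 10^(−0.652/10) = 0.8606
  Stage 2: F_2 = 10^(1.87/10) = 1.538, G_2 = 10^(17.8/10) = 60.26
Friis cascade:
  F = 1.162 + (1.538 − 1)/0.8606 = 1.787
NF = 10 log₁₀(1.787) = 2.52 dB

2.52 dB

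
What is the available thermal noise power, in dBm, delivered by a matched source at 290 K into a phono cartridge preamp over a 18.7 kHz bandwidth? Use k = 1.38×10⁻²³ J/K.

P_n = kTB = 1.38×10⁻²³ × 290 × 1.87×10⁴ = 7.48×10⁻¹⁷ W
In dBm: 10 log₁₀(7.48×10⁻¹⁷ / 10⁻³) = −131.3 dBm

−131.3 dBm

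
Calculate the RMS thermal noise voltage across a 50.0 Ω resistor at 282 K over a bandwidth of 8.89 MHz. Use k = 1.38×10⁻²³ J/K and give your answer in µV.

V_n = √(4kTRB)
4kTRB = 4 × 1.38×10⁻²³ × 282 × 5.00×10¹ × 8.89×10⁶ = 6.92×10⁻¹² V²
V_n = √(6.92×10⁻¹²) = 2.63×10⁻⁶ V = 2.63 µV

2.63 µV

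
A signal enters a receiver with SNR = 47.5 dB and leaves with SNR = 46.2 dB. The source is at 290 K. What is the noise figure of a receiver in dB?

NF (dB) = SNR_in(dB) − SNR_out(dB) when the source is at T₀
NF = 47.5 − 46.2 = 1.3 dB

1.3 dB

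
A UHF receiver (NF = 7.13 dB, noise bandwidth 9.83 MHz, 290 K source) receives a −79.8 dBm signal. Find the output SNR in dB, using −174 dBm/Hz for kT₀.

Noise floor: N = −174 + 10 log₁₀(B) + NF
10 log₁₀(9.83×10⁶) = 69.93 dB
N = −174 + 69.93 + 7.13 = −96.94 dBm
SNR = P_sig − N = −79.8 − (−96.94) = 17.14 dB → 17.1 dB

17.1 dB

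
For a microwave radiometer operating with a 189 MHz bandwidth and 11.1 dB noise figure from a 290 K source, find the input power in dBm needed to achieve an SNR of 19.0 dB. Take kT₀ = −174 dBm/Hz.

Sensitivity = −174 + 10 log₁₀(B) + NF + SNR_min
= −174 + 82.76 + 11.1 + 19.0
= −61.14 dBm → −61.1 dBm

−61.1 dBm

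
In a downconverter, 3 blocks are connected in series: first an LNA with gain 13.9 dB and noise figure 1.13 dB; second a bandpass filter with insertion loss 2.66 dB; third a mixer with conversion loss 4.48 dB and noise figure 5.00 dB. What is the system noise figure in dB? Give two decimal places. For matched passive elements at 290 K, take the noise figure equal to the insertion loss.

Convert to linear (a loss of L dB is a gain of −L dB): F_i = 10^(NF_i/10), G_i = 10^(G_i,dB/10)
  Stage 1: F_1 = 10^(1.13/10) = 1.297, G_1 = 10^(13.9/10) = 24.55
  Stage 2: F_2 = 10^(2.66/10) = 1.845, G_2 = 10^(−2.66/10) = 0.5420
  Stage 3: F_3 = 10^(5.00/10) = 3.162, G_3 = 10^(−4.48/10) = 0.3565
Friis cascade:
  F = 1.297 + (1.845 − 1)/24.55 + (3.162 − 1)/13.30 = 1.494
NF = 10 log₁₀(1.494) = 1.74 dB

1.74 dB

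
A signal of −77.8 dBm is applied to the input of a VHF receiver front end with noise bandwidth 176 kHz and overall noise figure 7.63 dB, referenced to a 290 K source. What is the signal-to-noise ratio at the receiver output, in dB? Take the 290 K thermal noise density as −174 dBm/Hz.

36.1 dB

Noise floor: N = −174 + 10 log₁₀(B) + NF
10 log₁₀(1.76×10⁵) = 52.46 dB
N = −174 + 52.46 + 7.63 = −113.91 dBm
SNR = P_sig − N = −77.8 − (−113.91) = 36.11 dB → 36.1 dB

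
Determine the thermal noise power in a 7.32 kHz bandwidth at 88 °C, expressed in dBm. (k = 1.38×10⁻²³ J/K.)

T = 88 °C + 273.15 = 361.15 K
P_n = kTB = 1.38×10⁻²³ × 361.15 × 7.32×10³ = 3.65×10⁻¹⁷ W
In dBm: 10 log₁₀(3.65×10⁻¹⁷ / 10⁻³) = −134.4 dBm

−134.4 dBm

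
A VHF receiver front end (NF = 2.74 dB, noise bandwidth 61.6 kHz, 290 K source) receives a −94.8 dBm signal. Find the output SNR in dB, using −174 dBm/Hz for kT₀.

Noise floor: N = −174 + 10 log₁₀(B) + NF
10 log₁₀(6.16×10⁴) = 47.9 dB
N = −174 + 47.9 + 2.74 = −123.36 dBm
SNR = P_sig − N = −94.8 − (−123.36) = 28.56 dB → 28.6 dB

28.6 dB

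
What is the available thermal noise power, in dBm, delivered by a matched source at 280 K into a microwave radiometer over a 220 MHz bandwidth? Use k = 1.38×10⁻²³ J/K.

P_n = kTB = 1.38×10⁻²³ × 280 × 2.20×10⁸ = 8.50×10⁻¹³ W
In dBm: 10 log₁₀(8.50×10⁻¹³ / 10⁻³) = −90.7 dBm

−90.7 dBm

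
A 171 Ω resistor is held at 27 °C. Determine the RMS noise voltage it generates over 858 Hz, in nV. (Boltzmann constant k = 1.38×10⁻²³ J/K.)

T = 27 °C + 273.15 = 300.15 K
V_n = √(4kTRB)
4kTRB = 4 × 1.38×10⁻²³ × 300.15 × 1.71×10² × 8.58×10² = 2.43×10⁻¹⁵ V²
V_n = √(2.43×10⁻¹⁵) = 4.93×10⁻⁸ V = 49.3 nV

49.3 nV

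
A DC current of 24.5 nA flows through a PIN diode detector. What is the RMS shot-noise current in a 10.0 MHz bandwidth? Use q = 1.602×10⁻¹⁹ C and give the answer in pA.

280 pA

I_n = √(2qI·B)
2qI·B = 2 × 1.602×10⁻¹⁹ × 2.45×10⁻⁸ × 1.00×10⁷ = 7.85×10⁻²⁰ A²
I_n = √(7.85×10⁻²⁰) = 2.80×10⁻¹⁰ A = 280 pA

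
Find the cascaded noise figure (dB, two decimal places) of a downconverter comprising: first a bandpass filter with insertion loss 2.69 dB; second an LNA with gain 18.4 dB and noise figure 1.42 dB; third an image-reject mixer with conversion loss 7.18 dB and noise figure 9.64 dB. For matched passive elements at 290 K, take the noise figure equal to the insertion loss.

4.47 dB

Convert to linear (a loss of L dB is a gain of −L dB): F_i = 10^(NF_i/10), G_i = 10^(G_i,dB/10)
  Stage 1: F_1 = 10^(2.69/10) = 1.858, G_1 = 10^(−2.69/10) = 0.5383
  Stage 2: F_2 = 10^(1.42/10) = 1.387, G_2 = 10^(18.4/10) = 69.18
  Stage 3: F_3 = 10^(9.64/10) = 9.204, G_3 = 10^(−7.18/10) = 0.1914
Friis cascade:
  F = 1.858 + (1.387 − 1)/0.5383 + (9.204 − 1)/37.24 = 2.797
NF = 10 log₁₀(2.797) = 4.47 dB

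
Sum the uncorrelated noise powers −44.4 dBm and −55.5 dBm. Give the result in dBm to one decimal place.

Convert to linear, add, convert back:
P₁ = 3.63×10⁻⁸ W, P₂ = 2.82×10⁻⁹ W
P_tot = 3.91×10⁻⁸ W → 10 log₁₀(P_tot / 10⁻³) = −44.1 dBm

−44.1 dBm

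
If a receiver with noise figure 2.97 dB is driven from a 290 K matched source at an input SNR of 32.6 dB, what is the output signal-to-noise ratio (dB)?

By definition F = SNR_in/SNR_out, so in dB: SNR_out = SNR_in − NF
SNR_out = 32.6 − 2.97 = 29.63 dB

29.63 dB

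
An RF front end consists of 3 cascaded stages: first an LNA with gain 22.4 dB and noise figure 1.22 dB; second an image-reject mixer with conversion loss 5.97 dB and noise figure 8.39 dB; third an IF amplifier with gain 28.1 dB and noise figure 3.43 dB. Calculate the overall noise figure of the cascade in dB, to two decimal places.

1.42 dB

Convert to linear (a loss of L dB is a gain of −L dB): F_i = 10^(NF_i/10), G_i = 10^(G_i,dB/10)
  Stage 1: F_1 = 10^(1.22/10) = 1.324, G_1 = 10^(22.4/10) = 173.8
  Stage 2: F_2 = 10^(8.39/10) = 6.902, G_2 = 10^(−5.97/10) = 0.2529
  Stage 3: F_3 = 10^(3.43/10) = 2.203, G_3 = 10^(28.1/10) = 645.7
Friis cascade:
  F = 1.324 + (6.902 − 1)/173.8 + (2.203 − 1)/43.95 = 1.386
NF = 10 log₁₀(1.386) = 1.42 dB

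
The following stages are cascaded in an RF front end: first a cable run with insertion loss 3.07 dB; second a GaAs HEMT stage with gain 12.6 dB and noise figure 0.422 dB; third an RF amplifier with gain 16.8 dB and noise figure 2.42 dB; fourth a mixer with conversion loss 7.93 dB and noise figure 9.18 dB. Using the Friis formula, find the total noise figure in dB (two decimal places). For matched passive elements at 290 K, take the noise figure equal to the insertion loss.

3.68 dB

Convert to linear (a loss of L dB is a gain of −L dB): F_i = 10^(NF_i/10), G_i = 10^(G_i,dB/10)
  Stage 1: F_1 = 10^(3.07/10) = 2.028, G_1 = 10^(−3.07/10) = 0.4932
  Stage 2: F_2 = 10^(0.422/10) = 1.102, G_2 = 10^(12.6/10) = 18.20
  Stage 3: F_3 = 10^(2.42/10) = 1.746, G_3 = 10^(16.8/10) = 47.86
  Stage 4: F_4 = 10^(9.18/10) = 8.279, G_4 = 10^(−7.93/10) = 0.1611
Friis cascade:
  F = 2.028 + (1.102 − 1)/0.4932 + (1.746 − 1)/8.974 + (8.279 − 1)/429.5 = 2.335
NF = 10 log₁₀(2.335) = 3.68 dB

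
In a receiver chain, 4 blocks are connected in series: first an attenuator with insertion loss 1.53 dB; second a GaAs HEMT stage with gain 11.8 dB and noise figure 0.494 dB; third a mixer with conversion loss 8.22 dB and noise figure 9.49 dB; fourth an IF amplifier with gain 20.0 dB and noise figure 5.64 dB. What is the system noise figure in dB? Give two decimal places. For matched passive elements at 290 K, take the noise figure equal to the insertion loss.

Convert to linear (a loss of L dB is a gain of −L dB): F_i = 10^(NF_i/10), G_i = 10^(G_i,dB/10)
  Stage 1: F_1 = 10^(1.53/10) = 1.422, G_1 = 10^(−1.53/10) = 0.7031
  Stage 2: F_2 = 10^(0.494/10) = 1.120, G_2 = 10^(11.8/10) = 15.14
  Stage 3: F_3 = 10^(9.49/10) = 8.892, G_3 = 10^(−8.22/10) = 0.1507
  Stage 4: F_4 = 10^(5.64/10) = 3.664, G_4 = 10^(20.0/10) = 100.0
Friis cascade:
  F = 1.422 + (1.120 − 1)/0.7031 + (8.892 − 1)/10.64 + (3.664 − 1)/1.603 = 3.997
NF = 10 log₁₀(3.997) = 6.02 dB

6.02 dB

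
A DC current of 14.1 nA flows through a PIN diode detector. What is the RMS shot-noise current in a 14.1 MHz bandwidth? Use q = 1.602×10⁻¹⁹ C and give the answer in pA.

I_n = √(2qI·B)
2qI·B = 2 × 1.602×10⁻¹⁹ × 1.41×10⁻⁸ × 1.41×10⁷ = 6.37×10⁻²⁰ A²
I_n = √(6.37×10⁻²⁰) = 2.52×10⁻¹⁰ A = 252 pA

252 pA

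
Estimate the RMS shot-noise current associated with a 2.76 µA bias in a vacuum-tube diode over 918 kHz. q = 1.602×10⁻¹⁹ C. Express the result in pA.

901 pA

I_n = √(2qI·B)
2qI·B = 2 × 1.602×10⁻¹⁹ × 2.76×10⁻⁶ × 9.18×10⁵ = 8.12×10⁻¹⁹ A²
I_n = √(8.12×10⁻¹⁹) = 9.01×10⁻¹⁰ A = 901 pA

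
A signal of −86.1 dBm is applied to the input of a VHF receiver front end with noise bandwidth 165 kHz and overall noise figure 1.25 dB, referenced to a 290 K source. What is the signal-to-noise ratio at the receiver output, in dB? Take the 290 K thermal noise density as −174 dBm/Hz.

34.5 dB

Noise floor: N = −174 + 10 log₁₀(B) + NF
10 log₁₀(1.65×10⁵) = 52.17 dB
N = −174 + 52.17 + 1.25 = −120.58 dBm
SNR = P_sig − N = −86.1 − (−120.58) = 34.48 dB → 34.5 dB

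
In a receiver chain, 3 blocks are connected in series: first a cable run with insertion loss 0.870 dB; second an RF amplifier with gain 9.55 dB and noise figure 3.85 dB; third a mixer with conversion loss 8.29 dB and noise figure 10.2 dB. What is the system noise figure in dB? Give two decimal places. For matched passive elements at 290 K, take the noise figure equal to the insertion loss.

Convert to linear (a loss of L dB is a gain of −L dB): F_i = 10^(NF_i/10), G_i = 10^(G_i,dB/10)
  Stage 1: F_1 = 10^(0.870/10) = 1.222, G_1 = 10^(−0.870/10) = 0.8185
  Stage 2: F_2 = 10^(3.85/10) = 2.427, G_2 = 10^(9.55/10) = 9.016
  Stage 3: F_3 = 10^(10.2/10) = 10.47, G_3 = 10^(−8.29/10) = 0.1483
Friis cascade:
  F = 1.222 + (2.427 − 1)/0.8185 + (10.47 − 1)/7.379 = 4.248
NF = 10 log₁₀(4.248) = 6.28 dB

6.28 dB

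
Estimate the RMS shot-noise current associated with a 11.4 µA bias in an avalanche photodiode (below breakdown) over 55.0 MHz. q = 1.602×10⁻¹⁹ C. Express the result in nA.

14.2 nA

I_n = √(2qI·B)
2qI·B = 2 × 1.602×10⁻¹⁹ × 1.14×10⁻⁵ × 5.50×10⁷ = 2.01×10⁻¹⁶ A²
I_n = √(2.01×10⁻¹⁶) = 1.42×10⁻⁸ A = 14.2 nA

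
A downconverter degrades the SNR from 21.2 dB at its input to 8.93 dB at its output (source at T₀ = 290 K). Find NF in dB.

NF (dB) = SNR_in(dB) − SNR_out(dB) when the source is at T₀
NF = 21.2 − 8.93 = 12.27 dB

12.27 dB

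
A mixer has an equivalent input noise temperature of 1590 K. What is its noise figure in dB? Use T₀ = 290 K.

8.12 dB

F = 1 + T_e/T₀ = 1 + 1590/290 = 6.48276
NF = 10 log₁₀(6.48276) = 8.12 dB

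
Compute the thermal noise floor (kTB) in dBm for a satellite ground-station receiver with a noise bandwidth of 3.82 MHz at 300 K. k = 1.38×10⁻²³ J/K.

P_n = kTB = 1.38×10⁻²³ × 300 × 3.82×10⁶ = 1.58×10⁻¹⁴ W
In dBm: 10 log₁₀(1.58×10⁻¹⁴ / 10⁻³) = −108.0 dBm

−108.0 dBm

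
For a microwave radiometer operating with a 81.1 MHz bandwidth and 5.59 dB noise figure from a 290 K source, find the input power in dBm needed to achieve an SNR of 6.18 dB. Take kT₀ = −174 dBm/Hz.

−83.1 dBm

Sensitivity = −174 + 10 log₁₀(B) + NF + SNR_min
= −174 + 79.09 + 5.59 + 6.18
= −83.14 dBm → −83.1 dBm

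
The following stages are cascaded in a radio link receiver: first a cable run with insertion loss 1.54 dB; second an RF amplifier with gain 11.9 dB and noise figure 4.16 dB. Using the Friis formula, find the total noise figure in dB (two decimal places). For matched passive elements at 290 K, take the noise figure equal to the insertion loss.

Convert to linear (a loss of L dB is a gain of −L dB): F_i = 10^(NF_i/10), G_i = 10^(G_i,dB/10)
  Stage 1: F_1 = 10^(1.54/10) = 1.426, G_1 = 10^(−1.54/10) = 0.7015
  Stage 2: F_2 = 10^(4.16/10) = 2.606, G_2 = 10^(11.9/10) = 15.49
Friis cascade:
  F = 1.426 + (2.606 − 1)/0.7015 = 3.715
NF = 10 log₁₀(3.715) = 5.70 dB

5.70 dB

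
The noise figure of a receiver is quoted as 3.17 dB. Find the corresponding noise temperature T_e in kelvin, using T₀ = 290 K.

312 K

F = 10^(3.17/10) = 2.07491
T_e = (F − 1)·T₀ = (2.07491 − 1) × 290 = 312 K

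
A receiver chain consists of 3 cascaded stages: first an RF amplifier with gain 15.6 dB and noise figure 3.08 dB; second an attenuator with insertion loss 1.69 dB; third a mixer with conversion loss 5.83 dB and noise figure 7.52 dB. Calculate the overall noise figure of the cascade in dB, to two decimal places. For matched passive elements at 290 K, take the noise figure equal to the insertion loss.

Convert to linear (a loss of L dB is a gain of −L dB): F_i = 10^(NF_i/10), G_i = 10^(G_i,dB/10)
  Stage 1: F_1 = 10^(3.08/10) = 2.032, G_1 = 10^(15.6/10) = 36.31
  Stage 2: F_2 = 10^(1.69/10) = 1.476, G_2 = 10^(−1.69/10) = 0.6776
  Stage 3: F_3 = 10^(7.52/10) = 5.649, G_3 = 10^(−5.83/10) = 0.2612
Friis cascade:
  F = 2.032 + (1.476 − 1)/36.31 + (5.649 − 1)/24.60 = 2.234
NF = 10 log₁₀(2.234) = 3.49 dB

3.49 dB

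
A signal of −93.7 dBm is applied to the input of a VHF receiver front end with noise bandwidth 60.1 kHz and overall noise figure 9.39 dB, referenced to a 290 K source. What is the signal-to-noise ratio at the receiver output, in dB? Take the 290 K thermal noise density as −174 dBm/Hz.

23.1 dB

Noise floor: N = −174 + 10 log₁₀(B) + NF
10 log₁₀(6.01×10⁴) = 47.79 dB
N = −174 + 47.79 + 9.39 = −116.82 dBm
SNR = P_sig − N = −93.7 − (−116.82) = 23.12 dB → 23.1 dB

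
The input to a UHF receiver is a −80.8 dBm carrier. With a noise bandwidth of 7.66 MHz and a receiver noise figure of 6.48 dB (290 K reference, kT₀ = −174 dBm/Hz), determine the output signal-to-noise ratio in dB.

17.9 dB

Noise floor: N = −174 + 10 log₁₀(B) + NF
10 log₁₀(7.66×10⁶) = 68.84 dB
N = −174 + 68.84 + 6.48 = −98.68 dBm
SNR = P_sig − N = −80.8 − (−98.68) = 17.88 dB → 17.9 dB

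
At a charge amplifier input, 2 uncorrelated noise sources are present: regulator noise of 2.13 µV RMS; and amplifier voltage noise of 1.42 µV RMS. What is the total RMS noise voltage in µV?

2.56 µV

Uncorrelated sources add in power (mean-square): V_tot = √(ΣV_i²)
V_tot = √[(2.13×10⁻⁶)² + (1.42×10⁻⁶)²] = 2.56×10⁻⁶ V = 2.56 µV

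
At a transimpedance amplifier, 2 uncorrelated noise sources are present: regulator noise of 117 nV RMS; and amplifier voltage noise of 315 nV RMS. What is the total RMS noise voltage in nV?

Uncorrelated sources add in power (mean-square): V_tot = √(ΣV_i²)
V_tot = √[(1.17×10⁻⁷)² + (3.15×10⁻⁷)²] = 3.36×10⁻⁷ V = 336 nV

336 nV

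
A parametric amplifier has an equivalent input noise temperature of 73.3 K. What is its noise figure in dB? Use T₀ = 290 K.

0.979 dB

F = 1 + T_e/T₀ = 1 + 73.3/290 = 1.25276
NF = 10 log₁₀(1.25276) = 0.979 dB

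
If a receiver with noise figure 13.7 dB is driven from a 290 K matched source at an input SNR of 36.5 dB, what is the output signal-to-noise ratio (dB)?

By definition F = SNR_in/SNR_out, so in dB: SNR_out = SNR_in − NF
SNR_out = 36.5 − 13.7 = 22.8 dB

22.8 dB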